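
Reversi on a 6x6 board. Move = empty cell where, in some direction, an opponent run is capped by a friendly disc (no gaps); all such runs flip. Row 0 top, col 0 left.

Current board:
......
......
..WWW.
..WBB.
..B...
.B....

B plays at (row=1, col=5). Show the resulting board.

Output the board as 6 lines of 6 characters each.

Place B at (1,5); scan 8 dirs for brackets.
Dir NW: first cell '.' (not opp) -> no flip
Dir N: first cell '.' (not opp) -> no flip
Dir NE: edge -> no flip
Dir W: first cell '.' (not opp) -> no flip
Dir E: edge -> no flip
Dir SW: opp run (2,4) capped by B -> flip
Dir S: first cell '.' (not opp) -> no flip
Dir SE: edge -> no flip
All flips: (2,4)

Answer: ......
.....B
..WWB.
..WBB.
..B...
.B....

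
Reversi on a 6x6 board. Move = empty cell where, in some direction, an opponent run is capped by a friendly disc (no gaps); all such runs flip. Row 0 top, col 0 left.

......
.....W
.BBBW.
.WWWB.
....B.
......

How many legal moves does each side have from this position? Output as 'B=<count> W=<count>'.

Answer: B=7 W=9

Derivation:
-- B to move --
(0,4): no bracket -> illegal
(0,5): no bracket -> illegal
(1,3): no bracket -> illegal
(1,4): flips 1 -> legal
(2,0): no bracket -> illegal
(2,5): flips 1 -> legal
(3,0): flips 3 -> legal
(3,5): no bracket -> illegal
(4,0): flips 1 -> legal
(4,1): flips 2 -> legal
(4,2): flips 1 -> legal
(4,3): flips 2 -> legal
B mobility = 7
-- W to move --
(1,0): flips 1 -> legal
(1,1): flips 2 -> legal
(1,2): flips 1 -> legal
(1,3): flips 2 -> legal
(1,4): flips 1 -> legal
(2,0): flips 3 -> legal
(2,5): no bracket -> illegal
(3,0): no bracket -> illegal
(3,5): flips 1 -> legal
(4,3): no bracket -> illegal
(4,5): no bracket -> illegal
(5,3): no bracket -> illegal
(5,4): flips 2 -> legal
(5,5): flips 1 -> legal
W mobility = 9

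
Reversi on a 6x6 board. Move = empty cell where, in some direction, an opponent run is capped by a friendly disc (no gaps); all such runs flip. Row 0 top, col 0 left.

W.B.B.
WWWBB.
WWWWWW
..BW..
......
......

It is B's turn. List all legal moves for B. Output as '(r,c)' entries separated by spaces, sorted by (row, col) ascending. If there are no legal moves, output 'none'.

Answer: (3,1) (3,4) (3,5) (4,3)

Derivation:
(0,1): no bracket -> illegal
(0,3): no bracket -> illegal
(1,5): no bracket -> illegal
(3,0): no bracket -> illegal
(3,1): flips 1 -> legal
(3,4): flips 2 -> legal
(3,5): flips 1 -> legal
(4,2): no bracket -> illegal
(4,3): flips 2 -> legal
(4,4): no bracket -> illegal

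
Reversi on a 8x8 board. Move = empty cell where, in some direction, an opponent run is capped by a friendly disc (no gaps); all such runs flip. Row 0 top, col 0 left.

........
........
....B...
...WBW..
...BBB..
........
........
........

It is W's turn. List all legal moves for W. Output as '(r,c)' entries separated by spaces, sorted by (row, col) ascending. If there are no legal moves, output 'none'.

(1,3): flips 1 -> legal
(1,4): no bracket -> illegal
(1,5): flips 1 -> legal
(2,3): no bracket -> illegal
(2,5): no bracket -> illegal
(3,2): no bracket -> illegal
(3,6): no bracket -> illegal
(4,2): no bracket -> illegal
(4,6): no bracket -> illegal
(5,2): no bracket -> illegal
(5,3): flips 2 -> legal
(5,4): no bracket -> illegal
(5,5): flips 2 -> legal
(5,6): no bracket -> illegal

Answer: (1,3) (1,5) (5,3) (5,5)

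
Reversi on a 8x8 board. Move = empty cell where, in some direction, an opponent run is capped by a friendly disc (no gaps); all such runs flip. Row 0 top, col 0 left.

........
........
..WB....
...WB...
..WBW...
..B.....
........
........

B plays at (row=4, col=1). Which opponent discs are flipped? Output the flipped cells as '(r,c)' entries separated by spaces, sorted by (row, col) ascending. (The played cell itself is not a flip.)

Answer: (4,2)

Derivation:
Dir NW: first cell '.' (not opp) -> no flip
Dir N: first cell '.' (not opp) -> no flip
Dir NE: first cell '.' (not opp) -> no flip
Dir W: first cell '.' (not opp) -> no flip
Dir E: opp run (4,2) capped by B -> flip
Dir SW: first cell '.' (not opp) -> no flip
Dir S: first cell '.' (not opp) -> no flip
Dir SE: first cell 'B' (not opp) -> no flip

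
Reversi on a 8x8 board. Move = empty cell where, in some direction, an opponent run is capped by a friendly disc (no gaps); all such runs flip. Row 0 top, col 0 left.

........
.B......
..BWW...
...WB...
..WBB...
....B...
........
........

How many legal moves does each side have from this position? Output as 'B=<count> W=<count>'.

Answer: B=6 W=7

Derivation:
-- B to move --
(1,2): flips 1 -> legal
(1,3): flips 2 -> legal
(1,4): flips 1 -> legal
(1,5): no bracket -> illegal
(2,5): flips 2 -> legal
(3,1): no bracket -> illegal
(3,2): flips 1 -> legal
(3,5): no bracket -> illegal
(4,1): flips 1 -> legal
(5,1): no bracket -> illegal
(5,2): no bracket -> illegal
(5,3): no bracket -> illegal
B mobility = 6
-- W to move --
(0,0): flips 2 -> legal
(0,1): no bracket -> illegal
(0,2): no bracket -> illegal
(1,0): no bracket -> illegal
(1,2): no bracket -> illegal
(1,3): no bracket -> illegal
(2,0): no bracket -> illegal
(2,1): flips 1 -> legal
(2,5): no bracket -> illegal
(3,1): no bracket -> illegal
(3,2): no bracket -> illegal
(3,5): flips 1 -> legal
(4,5): flips 3 -> legal
(5,2): no bracket -> illegal
(5,3): flips 1 -> legal
(5,5): flips 1 -> legal
(6,3): no bracket -> illegal
(6,4): flips 3 -> legal
(6,5): no bracket -> illegal
W mobility = 7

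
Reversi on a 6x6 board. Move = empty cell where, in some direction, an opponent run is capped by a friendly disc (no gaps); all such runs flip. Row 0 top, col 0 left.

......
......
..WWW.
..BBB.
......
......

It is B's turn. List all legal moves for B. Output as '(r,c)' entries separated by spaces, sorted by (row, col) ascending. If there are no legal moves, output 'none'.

(1,1): flips 1 -> legal
(1,2): flips 2 -> legal
(1,3): flips 1 -> legal
(1,4): flips 2 -> legal
(1,5): flips 1 -> legal
(2,1): no bracket -> illegal
(2,5): no bracket -> illegal
(3,1): no bracket -> illegal
(3,5): no bracket -> illegal

Answer: (1,1) (1,2) (1,3) (1,4) (1,5)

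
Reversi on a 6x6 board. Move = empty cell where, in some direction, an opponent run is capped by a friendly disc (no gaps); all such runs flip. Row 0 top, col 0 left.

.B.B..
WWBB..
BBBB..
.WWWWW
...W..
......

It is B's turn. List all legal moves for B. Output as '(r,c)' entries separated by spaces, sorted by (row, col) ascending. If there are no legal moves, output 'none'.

(0,0): flips 2 -> legal
(0,2): flips 1 -> legal
(2,4): no bracket -> illegal
(2,5): no bracket -> illegal
(3,0): no bracket -> illegal
(4,0): flips 1 -> legal
(4,1): flips 2 -> legal
(4,2): flips 2 -> legal
(4,4): flips 1 -> legal
(4,5): flips 1 -> legal
(5,2): no bracket -> illegal
(5,3): flips 2 -> legal
(5,4): flips 2 -> legal

Answer: (0,0) (0,2) (4,0) (4,1) (4,2) (4,4) (4,5) (5,3) (5,4)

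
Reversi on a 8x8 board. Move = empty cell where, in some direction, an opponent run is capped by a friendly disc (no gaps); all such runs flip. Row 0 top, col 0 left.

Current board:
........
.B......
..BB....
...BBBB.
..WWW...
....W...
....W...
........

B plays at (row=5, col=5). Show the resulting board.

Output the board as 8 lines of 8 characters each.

Place B at (5,5); scan 8 dirs for brackets.
Dir NW: opp run (4,4) capped by B -> flip
Dir N: first cell '.' (not opp) -> no flip
Dir NE: first cell '.' (not opp) -> no flip
Dir W: opp run (5,4), next='.' -> no flip
Dir E: first cell '.' (not opp) -> no flip
Dir SW: opp run (6,4), next='.' -> no flip
Dir S: first cell '.' (not opp) -> no flip
Dir SE: first cell '.' (not opp) -> no flip
All flips: (4,4)

Answer: ........
.B......
..BB....
...BBBB.
..WWB...
....WB..
....W...
........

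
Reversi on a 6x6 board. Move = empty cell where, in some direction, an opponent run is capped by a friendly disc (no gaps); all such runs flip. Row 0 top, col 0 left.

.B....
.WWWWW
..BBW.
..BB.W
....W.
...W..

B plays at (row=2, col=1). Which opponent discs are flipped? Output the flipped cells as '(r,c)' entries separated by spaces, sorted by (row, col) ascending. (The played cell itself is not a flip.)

Answer: (1,1)

Derivation:
Dir NW: first cell '.' (not opp) -> no flip
Dir N: opp run (1,1) capped by B -> flip
Dir NE: opp run (1,2), next='.' -> no flip
Dir W: first cell '.' (not opp) -> no flip
Dir E: first cell 'B' (not opp) -> no flip
Dir SW: first cell '.' (not opp) -> no flip
Dir S: first cell '.' (not opp) -> no flip
Dir SE: first cell 'B' (not opp) -> no flip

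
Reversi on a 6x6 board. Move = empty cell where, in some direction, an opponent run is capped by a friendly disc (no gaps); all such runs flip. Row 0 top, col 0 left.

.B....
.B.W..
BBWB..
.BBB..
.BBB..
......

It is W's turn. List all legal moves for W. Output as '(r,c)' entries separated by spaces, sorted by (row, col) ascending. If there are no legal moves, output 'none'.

(0,0): flips 1 -> legal
(0,2): no bracket -> illegal
(1,0): no bracket -> illegal
(1,2): no bracket -> illegal
(1,4): no bracket -> illegal
(2,4): flips 1 -> legal
(3,0): no bracket -> illegal
(3,4): no bracket -> illegal
(4,0): flips 1 -> legal
(4,4): flips 1 -> legal
(5,0): no bracket -> illegal
(5,1): no bracket -> illegal
(5,2): flips 2 -> legal
(5,3): flips 3 -> legal
(5,4): no bracket -> illegal

Answer: (0,0) (2,4) (4,0) (4,4) (5,2) (5,3)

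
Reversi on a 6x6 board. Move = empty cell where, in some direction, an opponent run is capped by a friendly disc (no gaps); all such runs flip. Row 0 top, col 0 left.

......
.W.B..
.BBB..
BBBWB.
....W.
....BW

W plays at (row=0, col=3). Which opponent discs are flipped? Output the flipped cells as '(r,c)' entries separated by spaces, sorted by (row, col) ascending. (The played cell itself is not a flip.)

Dir NW: edge -> no flip
Dir N: edge -> no flip
Dir NE: edge -> no flip
Dir W: first cell '.' (not opp) -> no flip
Dir E: first cell '.' (not opp) -> no flip
Dir SW: first cell '.' (not opp) -> no flip
Dir S: opp run (1,3) (2,3) capped by W -> flip
Dir SE: first cell '.' (not opp) -> no flip

Answer: (1,3) (2,3)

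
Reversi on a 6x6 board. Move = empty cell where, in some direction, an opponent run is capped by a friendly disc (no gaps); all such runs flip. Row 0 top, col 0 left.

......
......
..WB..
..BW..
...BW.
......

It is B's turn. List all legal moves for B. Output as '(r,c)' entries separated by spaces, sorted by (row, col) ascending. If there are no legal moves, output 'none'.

Answer: (1,2) (2,1) (3,4) (4,5)

Derivation:
(1,1): no bracket -> illegal
(1,2): flips 1 -> legal
(1,3): no bracket -> illegal
(2,1): flips 1 -> legal
(2,4): no bracket -> illegal
(3,1): no bracket -> illegal
(3,4): flips 1 -> legal
(3,5): no bracket -> illegal
(4,2): no bracket -> illegal
(4,5): flips 1 -> legal
(5,3): no bracket -> illegal
(5,4): no bracket -> illegal
(5,5): no bracket -> illegal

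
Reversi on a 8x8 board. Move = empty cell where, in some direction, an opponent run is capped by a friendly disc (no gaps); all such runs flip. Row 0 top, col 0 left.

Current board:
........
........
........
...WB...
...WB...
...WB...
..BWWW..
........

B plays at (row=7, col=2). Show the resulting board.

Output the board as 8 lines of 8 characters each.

Place B at (7,2); scan 8 dirs for brackets.
Dir NW: first cell '.' (not opp) -> no flip
Dir N: first cell 'B' (not opp) -> no flip
Dir NE: opp run (6,3) capped by B -> flip
Dir W: first cell '.' (not opp) -> no flip
Dir E: first cell '.' (not opp) -> no flip
Dir SW: edge -> no flip
Dir S: edge -> no flip
Dir SE: edge -> no flip
All flips: (6,3)

Answer: ........
........
........
...WB...
...WB...
...WB...
..BBWW..
..B.....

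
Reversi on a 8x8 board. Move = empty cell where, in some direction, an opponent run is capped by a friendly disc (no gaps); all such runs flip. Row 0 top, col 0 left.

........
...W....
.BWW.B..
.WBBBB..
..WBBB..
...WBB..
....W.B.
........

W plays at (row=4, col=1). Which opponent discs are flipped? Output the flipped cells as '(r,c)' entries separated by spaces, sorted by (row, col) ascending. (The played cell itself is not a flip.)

Dir NW: first cell '.' (not opp) -> no flip
Dir N: first cell 'W' (not opp) -> no flip
Dir NE: opp run (3,2) capped by W -> flip
Dir W: first cell '.' (not opp) -> no flip
Dir E: first cell 'W' (not opp) -> no flip
Dir SW: first cell '.' (not opp) -> no flip
Dir S: first cell '.' (not opp) -> no flip
Dir SE: first cell '.' (not opp) -> no flip

Answer: (3,2)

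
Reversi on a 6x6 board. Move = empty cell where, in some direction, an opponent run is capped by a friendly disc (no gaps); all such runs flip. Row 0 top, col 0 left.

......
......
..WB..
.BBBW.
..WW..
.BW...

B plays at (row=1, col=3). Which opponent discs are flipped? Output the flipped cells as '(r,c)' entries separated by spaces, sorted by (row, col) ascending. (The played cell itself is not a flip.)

Dir NW: first cell '.' (not opp) -> no flip
Dir N: first cell '.' (not opp) -> no flip
Dir NE: first cell '.' (not opp) -> no flip
Dir W: first cell '.' (not opp) -> no flip
Dir E: first cell '.' (not opp) -> no flip
Dir SW: opp run (2,2) capped by B -> flip
Dir S: first cell 'B' (not opp) -> no flip
Dir SE: first cell '.' (not opp) -> no flip

Answer: (2,2)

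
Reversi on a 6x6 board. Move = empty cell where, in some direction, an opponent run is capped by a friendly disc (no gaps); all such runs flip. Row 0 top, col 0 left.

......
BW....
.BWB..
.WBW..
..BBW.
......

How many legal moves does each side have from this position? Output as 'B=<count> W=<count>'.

-- B to move --
(0,0): no bracket -> illegal
(0,1): flips 1 -> legal
(0,2): no bracket -> illegal
(1,2): flips 2 -> legal
(1,3): no bracket -> illegal
(2,0): flips 1 -> legal
(2,4): flips 1 -> legal
(3,0): flips 1 -> legal
(3,4): flips 1 -> legal
(3,5): no bracket -> illegal
(4,0): no bracket -> illegal
(4,1): flips 1 -> legal
(4,5): flips 1 -> legal
(5,3): no bracket -> illegal
(5,4): no bracket -> illegal
(5,5): no bracket -> illegal
B mobility = 8
-- W to move --
(0,0): no bracket -> illegal
(0,1): no bracket -> illegal
(1,2): no bracket -> illegal
(1,3): flips 1 -> legal
(1,4): no bracket -> illegal
(2,0): flips 1 -> legal
(2,4): flips 1 -> legal
(3,0): no bracket -> illegal
(3,4): no bracket -> illegal
(4,1): flips 2 -> legal
(5,1): flips 1 -> legal
(5,2): flips 2 -> legal
(5,3): flips 2 -> legal
(5,4): no bracket -> illegal
W mobility = 7

Answer: B=8 W=7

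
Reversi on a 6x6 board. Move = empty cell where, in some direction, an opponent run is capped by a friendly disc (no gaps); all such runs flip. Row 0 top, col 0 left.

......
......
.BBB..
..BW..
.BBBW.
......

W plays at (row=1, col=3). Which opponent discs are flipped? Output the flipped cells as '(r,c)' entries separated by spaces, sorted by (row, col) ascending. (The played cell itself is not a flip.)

Answer: (2,3)

Derivation:
Dir NW: first cell '.' (not opp) -> no flip
Dir N: first cell '.' (not opp) -> no flip
Dir NE: first cell '.' (not opp) -> no flip
Dir W: first cell '.' (not opp) -> no flip
Dir E: first cell '.' (not opp) -> no flip
Dir SW: opp run (2,2), next='.' -> no flip
Dir S: opp run (2,3) capped by W -> flip
Dir SE: first cell '.' (not opp) -> no flip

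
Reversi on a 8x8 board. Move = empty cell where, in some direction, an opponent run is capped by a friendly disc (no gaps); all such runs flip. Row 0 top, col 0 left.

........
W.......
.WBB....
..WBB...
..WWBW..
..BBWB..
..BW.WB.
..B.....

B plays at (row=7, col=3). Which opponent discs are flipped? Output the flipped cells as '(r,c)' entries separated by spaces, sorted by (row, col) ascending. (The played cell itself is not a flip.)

Answer: (6,3)

Derivation:
Dir NW: first cell 'B' (not opp) -> no flip
Dir N: opp run (6,3) capped by B -> flip
Dir NE: first cell '.' (not opp) -> no flip
Dir W: first cell 'B' (not opp) -> no flip
Dir E: first cell '.' (not opp) -> no flip
Dir SW: edge -> no flip
Dir S: edge -> no flip
Dir SE: edge -> no flip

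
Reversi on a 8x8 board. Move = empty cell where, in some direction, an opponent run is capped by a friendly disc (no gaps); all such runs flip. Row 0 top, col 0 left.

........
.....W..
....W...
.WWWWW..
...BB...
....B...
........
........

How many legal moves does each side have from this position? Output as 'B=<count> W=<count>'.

Answer: B=6 W=5

Derivation:
-- B to move --
(0,4): no bracket -> illegal
(0,5): no bracket -> illegal
(0,6): no bracket -> illegal
(1,3): no bracket -> illegal
(1,4): flips 2 -> legal
(1,6): no bracket -> illegal
(2,0): no bracket -> illegal
(2,1): flips 1 -> legal
(2,2): flips 1 -> legal
(2,3): flips 1 -> legal
(2,5): flips 1 -> legal
(2,6): flips 1 -> legal
(3,0): no bracket -> illegal
(3,6): no bracket -> illegal
(4,0): no bracket -> illegal
(4,1): no bracket -> illegal
(4,2): no bracket -> illegal
(4,5): no bracket -> illegal
(4,6): no bracket -> illegal
B mobility = 6
-- W to move --
(4,2): no bracket -> illegal
(4,5): no bracket -> illegal
(5,2): flips 1 -> legal
(5,3): flips 2 -> legal
(5,5): flips 1 -> legal
(6,3): no bracket -> illegal
(6,4): flips 2 -> legal
(6,5): flips 2 -> legal
W mobility = 5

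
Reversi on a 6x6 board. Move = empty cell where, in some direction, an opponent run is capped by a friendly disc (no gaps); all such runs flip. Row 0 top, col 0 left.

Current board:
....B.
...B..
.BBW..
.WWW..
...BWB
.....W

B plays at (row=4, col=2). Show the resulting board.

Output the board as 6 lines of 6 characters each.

Place B at (4,2); scan 8 dirs for brackets.
Dir NW: opp run (3,1), next='.' -> no flip
Dir N: opp run (3,2) capped by B -> flip
Dir NE: opp run (3,3), next='.' -> no flip
Dir W: first cell '.' (not opp) -> no flip
Dir E: first cell 'B' (not opp) -> no flip
Dir SW: first cell '.' (not opp) -> no flip
Dir S: first cell '.' (not opp) -> no flip
Dir SE: first cell '.' (not opp) -> no flip
All flips: (3,2)

Answer: ....B.
...B..
.BBW..
.WBW..
..BBWB
.....W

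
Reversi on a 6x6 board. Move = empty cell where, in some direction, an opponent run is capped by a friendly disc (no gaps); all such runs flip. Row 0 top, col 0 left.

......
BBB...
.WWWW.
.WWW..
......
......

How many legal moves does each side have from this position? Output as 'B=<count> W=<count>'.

Answer: B=6 W=4

Derivation:
-- B to move --
(1,3): no bracket -> illegal
(1,4): no bracket -> illegal
(1,5): no bracket -> illegal
(2,0): no bracket -> illegal
(2,5): no bracket -> illegal
(3,0): flips 1 -> legal
(3,4): flips 1 -> legal
(3,5): no bracket -> illegal
(4,0): no bracket -> illegal
(4,1): flips 2 -> legal
(4,2): flips 2 -> legal
(4,3): flips 2 -> legal
(4,4): flips 2 -> legal
B mobility = 6
-- W to move --
(0,0): flips 1 -> legal
(0,1): flips 2 -> legal
(0,2): flips 1 -> legal
(0,3): flips 1 -> legal
(1,3): no bracket -> illegal
(2,0): no bracket -> illegal
W mobility = 4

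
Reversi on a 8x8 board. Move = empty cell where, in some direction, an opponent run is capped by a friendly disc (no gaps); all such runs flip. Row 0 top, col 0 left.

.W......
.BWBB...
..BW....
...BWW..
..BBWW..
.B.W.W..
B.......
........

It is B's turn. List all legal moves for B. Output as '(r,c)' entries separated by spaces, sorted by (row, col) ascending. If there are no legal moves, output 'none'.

(0,0): no bracket -> illegal
(0,2): flips 1 -> legal
(0,3): no bracket -> illegal
(1,0): no bracket -> illegal
(2,1): no bracket -> illegal
(2,4): flips 1 -> legal
(2,5): flips 1 -> legal
(2,6): no bracket -> illegal
(3,2): flips 1 -> legal
(3,6): flips 2 -> legal
(4,6): flips 2 -> legal
(5,2): no bracket -> illegal
(5,4): no bracket -> illegal
(5,6): no bracket -> illegal
(6,2): no bracket -> illegal
(6,3): flips 1 -> legal
(6,4): flips 1 -> legal
(6,5): no bracket -> illegal
(6,6): flips 2 -> legal

Answer: (0,2) (2,4) (2,5) (3,2) (3,6) (4,6) (6,3) (6,4) (6,6)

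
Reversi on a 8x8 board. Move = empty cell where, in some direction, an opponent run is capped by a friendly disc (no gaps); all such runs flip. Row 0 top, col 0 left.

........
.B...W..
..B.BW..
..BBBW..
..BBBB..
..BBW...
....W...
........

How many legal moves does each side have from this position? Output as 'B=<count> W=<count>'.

-- B to move --
(0,4): no bracket -> illegal
(0,5): flips 3 -> legal
(0,6): flips 1 -> legal
(1,4): no bracket -> illegal
(1,6): flips 1 -> legal
(2,6): flips 2 -> legal
(3,6): flips 1 -> legal
(4,6): flips 1 -> legal
(5,5): flips 1 -> legal
(6,3): flips 1 -> legal
(6,5): flips 1 -> legal
(7,3): no bracket -> illegal
(7,4): flips 2 -> legal
(7,5): flips 1 -> legal
B mobility = 11
-- W to move --
(0,0): no bracket -> illegal
(0,1): no bracket -> illegal
(0,2): no bracket -> illegal
(1,0): no bracket -> illegal
(1,2): no bracket -> illegal
(1,3): flips 1 -> legal
(1,4): flips 3 -> legal
(2,0): no bracket -> illegal
(2,1): flips 2 -> legal
(2,3): flips 1 -> legal
(3,1): flips 5 -> legal
(3,6): flips 1 -> legal
(4,1): no bracket -> illegal
(4,6): no bracket -> illegal
(5,1): flips 5 -> legal
(5,5): flips 1 -> legal
(5,6): no bracket -> illegal
(6,1): flips 3 -> legal
(6,2): flips 2 -> legal
(6,3): no bracket -> illegal
W mobility = 10

Answer: B=11 W=10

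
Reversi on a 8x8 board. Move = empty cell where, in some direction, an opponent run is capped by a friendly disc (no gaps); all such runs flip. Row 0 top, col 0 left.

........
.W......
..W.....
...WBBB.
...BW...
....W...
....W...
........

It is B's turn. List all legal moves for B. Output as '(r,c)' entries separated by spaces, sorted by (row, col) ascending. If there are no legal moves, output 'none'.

(0,0): no bracket -> illegal
(0,1): no bracket -> illegal
(0,2): no bracket -> illegal
(1,0): no bracket -> illegal
(1,2): no bracket -> illegal
(1,3): no bracket -> illegal
(2,0): no bracket -> illegal
(2,1): no bracket -> illegal
(2,3): flips 1 -> legal
(2,4): no bracket -> illegal
(3,1): no bracket -> illegal
(3,2): flips 1 -> legal
(4,2): no bracket -> illegal
(4,5): flips 1 -> legal
(5,3): flips 1 -> legal
(5,5): no bracket -> illegal
(6,3): no bracket -> illegal
(6,5): flips 1 -> legal
(7,3): no bracket -> illegal
(7,4): flips 3 -> legal
(7,5): no bracket -> illegal

Answer: (2,3) (3,2) (4,5) (5,3) (6,5) (7,4)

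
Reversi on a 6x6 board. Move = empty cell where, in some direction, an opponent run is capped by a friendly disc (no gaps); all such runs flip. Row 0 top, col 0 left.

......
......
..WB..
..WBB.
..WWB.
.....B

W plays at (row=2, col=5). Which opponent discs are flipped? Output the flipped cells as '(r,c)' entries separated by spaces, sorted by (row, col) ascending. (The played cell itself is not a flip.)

Answer: (3,4)

Derivation:
Dir NW: first cell '.' (not opp) -> no flip
Dir N: first cell '.' (not opp) -> no flip
Dir NE: edge -> no flip
Dir W: first cell '.' (not opp) -> no flip
Dir E: edge -> no flip
Dir SW: opp run (3,4) capped by W -> flip
Dir S: first cell '.' (not opp) -> no flip
Dir SE: edge -> no flip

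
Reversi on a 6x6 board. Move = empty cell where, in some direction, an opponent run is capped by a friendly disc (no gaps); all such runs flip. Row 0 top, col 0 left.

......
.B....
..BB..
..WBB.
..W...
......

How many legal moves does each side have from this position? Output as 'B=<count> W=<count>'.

Answer: B=4 W=4

Derivation:
-- B to move --
(2,1): no bracket -> illegal
(3,1): flips 1 -> legal
(4,1): flips 1 -> legal
(4,3): no bracket -> illegal
(5,1): flips 1 -> legal
(5,2): flips 2 -> legal
(5,3): no bracket -> illegal
B mobility = 4
-- W to move --
(0,0): no bracket -> illegal
(0,1): no bracket -> illegal
(0,2): no bracket -> illegal
(1,0): no bracket -> illegal
(1,2): flips 1 -> legal
(1,3): no bracket -> illegal
(1,4): flips 1 -> legal
(2,0): no bracket -> illegal
(2,1): no bracket -> illegal
(2,4): flips 1 -> legal
(2,5): no bracket -> illegal
(3,1): no bracket -> illegal
(3,5): flips 2 -> legal
(4,3): no bracket -> illegal
(4,4): no bracket -> illegal
(4,5): no bracket -> illegal
W mobility = 4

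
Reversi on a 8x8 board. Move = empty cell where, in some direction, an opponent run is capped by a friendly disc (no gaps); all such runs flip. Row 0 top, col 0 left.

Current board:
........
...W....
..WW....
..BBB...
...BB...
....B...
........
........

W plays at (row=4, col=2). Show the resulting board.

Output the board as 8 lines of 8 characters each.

Answer: ........
...W....
..WW....
..WBB...
..WBB...
....B...
........
........

Derivation:
Place W at (4,2); scan 8 dirs for brackets.
Dir NW: first cell '.' (not opp) -> no flip
Dir N: opp run (3,2) capped by W -> flip
Dir NE: opp run (3,3), next='.' -> no flip
Dir W: first cell '.' (not opp) -> no flip
Dir E: opp run (4,3) (4,4), next='.' -> no flip
Dir SW: first cell '.' (not opp) -> no flip
Dir S: first cell '.' (not opp) -> no flip
Dir SE: first cell '.' (not opp) -> no flip
All flips: (3,2)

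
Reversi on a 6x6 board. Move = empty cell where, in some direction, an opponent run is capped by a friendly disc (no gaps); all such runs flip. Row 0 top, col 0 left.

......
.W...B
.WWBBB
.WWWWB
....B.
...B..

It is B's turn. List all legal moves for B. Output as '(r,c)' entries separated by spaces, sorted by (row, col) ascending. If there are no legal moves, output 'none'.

(0,0): flips 3 -> legal
(0,1): no bracket -> illegal
(0,2): no bracket -> illegal
(1,0): no bracket -> illegal
(1,2): no bracket -> illegal
(1,3): no bracket -> illegal
(2,0): flips 2 -> legal
(3,0): flips 4 -> legal
(4,0): no bracket -> illegal
(4,1): flips 1 -> legal
(4,2): flips 1 -> legal
(4,3): flips 2 -> legal
(4,5): flips 1 -> legal

Answer: (0,0) (2,0) (3,0) (4,1) (4,2) (4,3) (4,5)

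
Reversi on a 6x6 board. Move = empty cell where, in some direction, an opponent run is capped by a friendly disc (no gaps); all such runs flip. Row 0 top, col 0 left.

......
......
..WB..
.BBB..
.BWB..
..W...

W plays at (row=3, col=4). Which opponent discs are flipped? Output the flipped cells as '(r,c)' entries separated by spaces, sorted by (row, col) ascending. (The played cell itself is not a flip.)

Dir NW: opp run (2,3), next='.' -> no flip
Dir N: first cell '.' (not opp) -> no flip
Dir NE: first cell '.' (not opp) -> no flip
Dir W: opp run (3,3) (3,2) (3,1), next='.' -> no flip
Dir E: first cell '.' (not opp) -> no flip
Dir SW: opp run (4,3) capped by W -> flip
Dir S: first cell '.' (not opp) -> no flip
Dir SE: first cell '.' (not opp) -> no flip

Answer: (4,3)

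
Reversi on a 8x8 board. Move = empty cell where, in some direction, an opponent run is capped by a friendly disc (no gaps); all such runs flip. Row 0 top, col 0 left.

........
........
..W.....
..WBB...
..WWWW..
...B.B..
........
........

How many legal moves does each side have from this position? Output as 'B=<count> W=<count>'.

-- B to move --
(1,1): flips 1 -> legal
(1,2): no bracket -> illegal
(1,3): no bracket -> illegal
(2,1): no bracket -> illegal
(2,3): no bracket -> illegal
(3,1): flips 2 -> legal
(3,5): flips 2 -> legal
(3,6): no bracket -> illegal
(4,1): no bracket -> illegal
(4,6): no bracket -> illegal
(5,1): flips 1 -> legal
(5,2): flips 1 -> legal
(5,4): flips 1 -> legal
(5,6): flips 1 -> legal
B mobility = 7
-- W to move --
(2,3): flips 2 -> legal
(2,4): flips 2 -> legal
(2,5): flips 1 -> legal
(3,5): flips 2 -> legal
(4,6): no bracket -> illegal
(5,2): no bracket -> illegal
(5,4): no bracket -> illegal
(5,6): no bracket -> illegal
(6,2): flips 1 -> legal
(6,3): flips 1 -> legal
(6,4): flips 1 -> legal
(6,5): flips 1 -> legal
(6,6): flips 1 -> legal
W mobility = 9

Answer: B=7 W=9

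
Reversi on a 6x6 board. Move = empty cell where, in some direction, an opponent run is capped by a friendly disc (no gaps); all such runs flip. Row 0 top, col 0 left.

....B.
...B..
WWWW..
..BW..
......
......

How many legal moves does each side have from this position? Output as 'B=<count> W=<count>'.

Answer: B=6 W=5

Derivation:
-- B to move --
(1,0): flips 1 -> legal
(1,1): no bracket -> illegal
(1,2): flips 1 -> legal
(1,4): flips 1 -> legal
(2,4): no bracket -> illegal
(3,0): no bracket -> illegal
(3,1): flips 1 -> legal
(3,4): flips 1 -> legal
(4,2): no bracket -> illegal
(4,3): flips 2 -> legal
(4,4): no bracket -> illegal
B mobility = 6
-- W to move --
(0,2): no bracket -> illegal
(0,3): flips 1 -> legal
(0,5): no bracket -> illegal
(1,2): no bracket -> illegal
(1,4): no bracket -> illegal
(1,5): no bracket -> illegal
(2,4): no bracket -> illegal
(3,1): flips 1 -> legal
(4,1): flips 1 -> legal
(4,2): flips 1 -> legal
(4,3): flips 1 -> legal
W mobility = 5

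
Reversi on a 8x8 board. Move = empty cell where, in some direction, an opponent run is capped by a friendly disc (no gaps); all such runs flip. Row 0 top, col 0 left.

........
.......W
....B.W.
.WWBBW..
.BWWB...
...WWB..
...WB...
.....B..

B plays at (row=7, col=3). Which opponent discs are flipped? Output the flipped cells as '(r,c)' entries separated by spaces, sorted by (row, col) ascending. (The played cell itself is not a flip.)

Answer: (4,3) (5,3) (6,3)

Derivation:
Dir NW: first cell '.' (not opp) -> no flip
Dir N: opp run (6,3) (5,3) (4,3) capped by B -> flip
Dir NE: first cell 'B' (not opp) -> no flip
Dir W: first cell '.' (not opp) -> no flip
Dir E: first cell '.' (not opp) -> no flip
Dir SW: edge -> no flip
Dir S: edge -> no flip
Dir SE: edge -> no flip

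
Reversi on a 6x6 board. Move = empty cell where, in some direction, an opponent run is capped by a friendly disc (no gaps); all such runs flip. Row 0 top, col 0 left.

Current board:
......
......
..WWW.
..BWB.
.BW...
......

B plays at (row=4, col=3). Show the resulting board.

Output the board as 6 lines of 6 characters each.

Answer: ......
......
..WWW.
..BWB.
.BBB..
......

Derivation:
Place B at (4,3); scan 8 dirs for brackets.
Dir NW: first cell 'B' (not opp) -> no flip
Dir N: opp run (3,3) (2,3), next='.' -> no flip
Dir NE: first cell 'B' (not opp) -> no flip
Dir W: opp run (4,2) capped by B -> flip
Dir E: first cell '.' (not opp) -> no flip
Dir SW: first cell '.' (not opp) -> no flip
Dir S: first cell '.' (not opp) -> no flip
Dir SE: first cell '.' (not opp) -> no flip
All flips: (4,2)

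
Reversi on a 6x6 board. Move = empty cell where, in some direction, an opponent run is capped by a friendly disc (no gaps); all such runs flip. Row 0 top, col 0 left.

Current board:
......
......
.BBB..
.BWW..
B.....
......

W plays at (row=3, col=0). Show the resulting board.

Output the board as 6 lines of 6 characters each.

Answer: ......
......
.BBB..
WWWW..
B.....
......

Derivation:
Place W at (3,0); scan 8 dirs for brackets.
Dir NW: edge -> no flip
Dir N: first cell '.' (not opp) -> no flip
Dir NE: opp run (2,1), next='.' -> no flip
Dir W: edge -> no flip
Dir E: opp run (3,1) capped by W -> flip
Dir SW: edge -> no flip
Dir S: opp run (4,0), next='.' -> no flip
Dir SE: first cell '.' (not opp) -> no flip
All flips: (3,1)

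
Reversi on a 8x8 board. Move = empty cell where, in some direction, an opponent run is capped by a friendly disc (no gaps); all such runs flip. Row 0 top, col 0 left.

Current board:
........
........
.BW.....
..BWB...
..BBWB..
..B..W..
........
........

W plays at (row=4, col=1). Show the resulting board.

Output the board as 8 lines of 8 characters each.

Place W at (4,1); scan 8 dirs for brackets.
Dir NW: first cell '.' (not opp) -> no flip
Dir N: first cell '.' (not opp) -> no flip
Dir NE: opp run (3,2), next='.' -> no flip
Dir W: first cell '.' (not opp) -> no flip
Dir E: opp run (4,2) (4,3) capped by W -> flip
Dir SW: first cell '.' (not opp) -> no flip
Dir S: first cell '.' (not opp) -> no flip
Dir SE: opp run (5,2), next='.' -> no flip
All flips: (4,2) (4,3)

Answer: ........
........
.BW.....
..BWB...
.WWWWB..
..B..W..
........
........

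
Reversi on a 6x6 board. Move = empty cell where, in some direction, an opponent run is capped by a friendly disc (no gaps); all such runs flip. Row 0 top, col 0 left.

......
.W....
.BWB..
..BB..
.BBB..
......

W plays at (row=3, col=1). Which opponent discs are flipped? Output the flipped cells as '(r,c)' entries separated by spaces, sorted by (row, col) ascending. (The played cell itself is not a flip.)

Dir NW: first cell '.' (not opp) -> no flip
Dir N: opp run (2,1) capped by W -> flip
Dir NE: first cell 'W' (not opp) -> no flip
Dir W: first cell '.' (not opp) -> no flip
Dir E: opp run (3,2) (3,3), next='.' -> no flip
Dir SW: first cell '.' (not opp) -> no flip
Dir S: opp run (4,1), next='.' -> no flip
Dir SE: opp run (4,2), next='.' -> no flip

Answer: (2,1)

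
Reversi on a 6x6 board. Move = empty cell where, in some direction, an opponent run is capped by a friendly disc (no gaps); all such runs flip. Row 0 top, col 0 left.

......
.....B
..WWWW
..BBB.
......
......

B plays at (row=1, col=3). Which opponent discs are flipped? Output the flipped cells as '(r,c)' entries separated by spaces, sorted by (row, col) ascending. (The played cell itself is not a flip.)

Dir NW: first cell '.' (not opp) -> no flip
Dir N: first cell '.' (not opp) -> no flip
Dir NE: first cell '.' (not opp) -> no flip
Dir W: first cell '.' (not opp) -> no flip
Dir E: first cell '.' (not opp) -> no flip
Dir SW: opp run (2,2), next='.' -> no flip
Dir S: opp run (2,3) capped by B -> flip
Dir SE: opp run (2,4), next='.' -> no flip

Answer: (2,3)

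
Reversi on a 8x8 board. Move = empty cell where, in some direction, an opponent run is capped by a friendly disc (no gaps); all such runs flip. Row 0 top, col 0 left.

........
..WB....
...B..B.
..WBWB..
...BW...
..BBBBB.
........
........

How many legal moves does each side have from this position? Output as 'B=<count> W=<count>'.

-- B to move --
(0,1): flips 1 -> legal
(0,2): no bracket -> illegal
(0,3): no bracket -> illegal
(1,1): flips 1 -> legal
(2,1): flips 1 -> legal
(2,2): no bracket -> illegal
(2,4): flips 2 -> legal
(2,5): flips 1 -> legal
(3,1): flips 1 -> legal
(4,1): flips 1 -> legal
(4,2): no bracket -> illegal
(4,5): flips 2 -> legal
B mobility = 8
-- W to move --
(0,2): no bracket -> illegal
(0,3): no bracket -> illegal
(0,4): no bracket -> illegal
(1,4): flips 2 -> legal
(1,5): no bracket -> illegal
(1,6): no bracket -> illegal
(1,7): flips 2 -> legal
(2,2): flips 1 -> legal
(2,4): no bracket -> illegal
(2,5): no bracket -> illegal
(2,7): no bracket -> illegal
(3,6): flips 1 -> legal
(3,7): no bracket -> illegal
(4,1): no bracket -> illegal
(4,2): flips 1 -> legal
(4,5): no bracket -> illegal
(4,6): no bracket -> illegal
(4,7): no bracket -> illegal
(5,1): no bracket -> illegal
(5,7): no bracket -> illegal
(6,1): flips 2 -> legal
(6,2): flips 1 -> legal
(6,3): no bracket -> illegal
(6,4): flips 1 -> legal
(6,5): flips 2 -> legal
(6,6): flips 1 -> legal
(6,7): no bracket -> illegal
W mobility = 10

Answer: B=8 W=10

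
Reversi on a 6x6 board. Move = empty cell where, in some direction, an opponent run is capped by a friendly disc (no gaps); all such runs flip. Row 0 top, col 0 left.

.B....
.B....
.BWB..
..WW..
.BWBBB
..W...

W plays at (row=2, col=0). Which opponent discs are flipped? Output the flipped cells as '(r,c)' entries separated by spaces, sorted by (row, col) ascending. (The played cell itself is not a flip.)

Answer: (2,1)

Derivation:
Dir NW: edge -> no flip
Dir N: first cell '.' (not opp) -> no flip
Dir NE: opp run (1,1), next='.' -> no flip
Dir W: edge -> no flip
Dir E: opp run (2,1) capped by W -> flip
Dir SW: edge -> no flip
Dir S: first cell '.' (not opp) -> no flip
Dir SE: first cell '.' (not opp) -> no flip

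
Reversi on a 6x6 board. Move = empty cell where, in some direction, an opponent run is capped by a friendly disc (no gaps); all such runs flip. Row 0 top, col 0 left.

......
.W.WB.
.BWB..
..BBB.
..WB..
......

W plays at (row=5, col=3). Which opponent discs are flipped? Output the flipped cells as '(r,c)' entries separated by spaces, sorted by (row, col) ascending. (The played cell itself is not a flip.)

Dir NW: first cell 'W' (not opp) -> no flip
Dir N: opp run (4,3) (3,3) (2,3) capped by W -> flip
Dir NE: first cell '.' (not opp) -> no flip
Dir W: first cell '.' (not opp) -> no flip
Dir E: first cell '.' (not opp) -> no flip
Dir SW: edge -> no flip
Dir S: edge -> no flip
Dir SE: edge -> no flip

Answer: (2,3) (3,3) (4,3)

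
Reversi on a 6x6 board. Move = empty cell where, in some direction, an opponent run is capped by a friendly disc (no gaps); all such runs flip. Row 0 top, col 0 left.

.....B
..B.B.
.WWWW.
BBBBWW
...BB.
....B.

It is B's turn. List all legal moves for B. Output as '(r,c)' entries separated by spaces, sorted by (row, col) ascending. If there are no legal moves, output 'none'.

Answer: (1,0) (1,1) (1,3) (1,5) (2,5) (4,5)

Derivation:
(1,0): flips 1 -> legal
(1,1): flips 2 -> legal
(1,3): flips 2 -> legal
(1,5): flips 1 -> legal
(2,0): no bracket -> illegal
(2,5): flips 1 -> legal
(4,5): flips 2 -> legal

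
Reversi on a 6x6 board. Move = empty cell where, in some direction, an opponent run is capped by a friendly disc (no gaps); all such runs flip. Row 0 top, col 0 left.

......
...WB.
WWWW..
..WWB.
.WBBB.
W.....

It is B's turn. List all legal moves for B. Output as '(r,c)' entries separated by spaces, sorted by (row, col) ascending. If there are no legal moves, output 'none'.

(0,2): no bracket -> illegal
(0,3): flips 3 -> legal
(0,4): no bracket -> illegal
(1,0): flips 2 -> legal
(1,1): flips 2 -> legal
(1,2): flips 4 -> legal
(2,4): flips 1 -> legal
(3,0): no bracket -> illegal
(3,1): flips 2 -> legal
(4,0): flips 1 -> legal
(5,1): no bracket -> illegal
(5,2): no bracket -> illegal

Answer: (0,3) (1,0) (1,1) (1,2) (2,4) (3,1) (4,0)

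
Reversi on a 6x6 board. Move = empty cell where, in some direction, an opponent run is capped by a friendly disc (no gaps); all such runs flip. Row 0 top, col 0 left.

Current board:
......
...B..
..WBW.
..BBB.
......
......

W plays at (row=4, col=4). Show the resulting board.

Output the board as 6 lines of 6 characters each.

Answer: ......
...B..
..WBW.
..BWW.
....W.
......

Derivation:
Place W at (4,4); scan 8 dirs for brackets.
Dir NW: opp run (3,3) capped by W -> flip
Dir N: opp run (3,4) capped by W -> flip
Dir NE: first cell '.' (not opp) -> no flip
Dir W: first cell '.' (not opp) -> no flip
Dir E: first cell '.' (not opp) -> no flip
Dir SW: first cell '.' (not opp) -> no flip
Dir S: first cell '.' (not opp) -> no flip
Dir SE: first cell '.' (not opp) -> no flip
All flips: (3,3) (3,4)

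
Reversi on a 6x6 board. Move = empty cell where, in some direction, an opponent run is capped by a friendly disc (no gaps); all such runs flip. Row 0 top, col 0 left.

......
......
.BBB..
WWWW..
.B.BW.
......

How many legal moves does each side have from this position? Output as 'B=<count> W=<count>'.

-- B to move --
(2,0): no bracket -> illegal
(2,4): no bracket -> illegal
(3,4): no bracket -> illegal
(3,5): no bracket -> illegal
(4,0): flips 1 -> legal
(4,2): flips 1 -> legal
(4,5): flips 1 -> legal
(5,3): no bracket -> illegal
(5,4): no bracket -> illegal
(5,5): flips 2 -> legal
B mobility = 4
-- W to move --
(1,0): flips 1 -> legal
(1,1): flips 2 -> legal
(1,2): flips 2 -> legal
(1,3): flips 2 -> legal
(1,4): flips 1 -> legal
(2,0): no bracket -> illegal
(2,4): no bracket -> illegal
(3,4): no bracket -> illegal
(4,0): no bracket -> illegal
(4,2): flips 1 -> legal
(5,0): flips 1 -> legal
(5,1): flips 1 -> legal
(5,2): flips 1 -> legal
(5,3): flips 1 -> legal
(5,4): flips 1 -> legal
W mobility = 11

Answer: B=4 W=11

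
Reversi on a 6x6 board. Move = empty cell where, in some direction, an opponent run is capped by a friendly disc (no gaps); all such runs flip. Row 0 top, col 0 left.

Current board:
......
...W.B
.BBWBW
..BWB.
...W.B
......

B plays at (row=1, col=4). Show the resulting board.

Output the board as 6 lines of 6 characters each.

Place B at (1,4); scan 8 dirs for brackets.
Dir NW: first cell '.' (not opp) -> no flip
Dir N: first cell '.' (not opp) -> no flip
Dir NE: first cell '.' (not opp) -> no flip
Dir W: opp run (1,3), next='.' -> no flip
Dir E: first cell 'B' (not opp) -> no flip
Dir SW: opp run (2,3) capped by B -> flip
Dir S: first cell 'B' (not opp) -> no flip
Dir SE: opp run (2,5), next=edge -> no flip
All flips: (2,3)

Answer: ......
...WBB
.BBBBW
..BWB.
...W.B
......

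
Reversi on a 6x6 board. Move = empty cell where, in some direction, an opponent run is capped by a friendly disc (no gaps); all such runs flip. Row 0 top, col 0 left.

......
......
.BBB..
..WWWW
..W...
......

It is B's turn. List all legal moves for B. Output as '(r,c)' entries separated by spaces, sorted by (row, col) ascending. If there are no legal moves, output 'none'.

(2,4): no bracket -> illegal
(2,5): no bracket -> illegal
(3,1): no bracket -> illegal
(4,1): flips 1 -> legal
(4,3): flips 2 -> legal
(4,4): flips 1 -> legal
(4,5): flips 1 -> legal
(5,1): no bracket -> illegal
(5,2): flips 2 -> legal
(5,3): no bracket -> illegal

Answer: (4,1) (4,3) (4,4) (4,5) (5,2)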